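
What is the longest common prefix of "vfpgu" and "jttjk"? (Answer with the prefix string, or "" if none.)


String 1: 'vfpgu'
String 2: 'jttjk'
Compare position by position:
pos 0: 'v' vs 'j' differ -> stop
Longest common prefix: "" (length 0)


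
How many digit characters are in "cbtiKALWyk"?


Input string: 'cbtiKALWyk'
Operation: count digit characters (0-9)
Scan: 'c', 'b', 't', 'i', 'K', 'A', 'L', 'W', 'y', 'k'
Digits found: 0
Result: 0


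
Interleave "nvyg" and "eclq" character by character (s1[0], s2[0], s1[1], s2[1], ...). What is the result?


String 1: 'nvyg'
String 2: 'eclq'
Operation: alternate characters
Pairs: 'n'+'e', 'v'+'c', 'y'+'l', 'g'+'q'
Result: nevcylgq


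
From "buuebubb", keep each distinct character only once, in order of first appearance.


Input: 'buuebubb'
Operation: keep first occurrence of each character
Scan: s[0]='b' new -> keep; s[1]='u' new -> keep; s[2]='u' seen -> skip; s[3]='e' new -> keep; s[4]='b' seen -> skip; s[5]='u' seen -> skip; s[6]='b' seen -> skip; s[7]='b' seen -> skip
Result: bue


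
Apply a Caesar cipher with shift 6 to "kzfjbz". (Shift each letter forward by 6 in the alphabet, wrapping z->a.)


Input: 'kzfjbz', shift = 6
Operation: for each letter, (position + 6) mod 26
Mapping: 'k'(10+6=16)->'q', 'z'(25+6=31, 31 mod 26=5)->'f', 'f'(5+6=11)->'l', 'j'(9+6=15)->'p', 'b'(1+6=7)->'h', 'z'(25+6=31, 31 mod 26=5)->'f'
Result: qflphf


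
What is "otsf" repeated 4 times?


Input string: 'otsf'
Operation: repeat 4 times
Concatenation: 'otsf' + 'otsf' + 'otsf' + 'otsf'
Result: otsfotsfotsfotsf


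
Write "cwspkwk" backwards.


Input string: 'cwspkwk'
Operation: reverse character order
Original order: 'c' -> 'w' -> 's' -> 'p' -> 'k' -> 'w' -> 'k'
Reversed order: 'k' -> 'w' -> 'k' -> 'p' -> 's' -> 'w' -> 'c'
Result: kwkpswc


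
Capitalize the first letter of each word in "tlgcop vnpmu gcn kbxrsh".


Input string: 'tlgcop vnpmu gcn kbxrsh'
Operation: capitalize first letter of each word
Word transformations: 'tlgcop'->'Tlgcop', 'vnpmu'->'Vnpmu', 'gcn'->'Gcn', 'kbxrsh'->'Kbxrsh'
Result: Tlgcop Vnpmu Gcn Kbxrsh


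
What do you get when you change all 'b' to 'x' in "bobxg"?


Input string: 'bobxg'
Operation: replace 'b' with 'x'
Positions of 'b': 0, 2
After replacement: xoxxg


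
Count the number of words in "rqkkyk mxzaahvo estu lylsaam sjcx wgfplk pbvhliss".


Input string: 'rqkkyk mxzaahvo estu lylsaam sjcx wgfplk pbvhliss'
Operation: split by spaces
Words found: 'rqkkyk', 'mxzaahvo', 'estu', 'lylsaam', 'sjcx', 'wgfplk', 'pbvhliss'
Word count: 7


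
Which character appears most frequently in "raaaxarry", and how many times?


Input: 'raaaxarry'
Operation: tally each character
Counts: 'a':4, 'r':3, 'x':1, 'y':1
Maximum: 'a' appears 4 times


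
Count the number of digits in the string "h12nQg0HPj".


Input string: 'h12nQg0HPj'
Operation: count digit characters (0-9)
Scan: 'h', '1'(digit), '2'(digit), 'n', 'Q', 'g', '0'(digit), 'H', 'P', 'j'
Digits found: 3
Result: 3


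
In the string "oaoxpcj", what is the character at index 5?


Input string: 'oaoxpcj'
Operation: get character at index 5
Index mapping: s[0]='o', s[1]='a', s[2]='o', s[3]='x', s[4]='p', s[5]='c'
Result: 'c'


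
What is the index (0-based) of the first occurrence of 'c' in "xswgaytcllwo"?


Input string: 'xswgaytcllwo'
Target: 'c'
Scanning left to right: s[0]='x', s[1]='s', s[2]='w', s[3]='g', s[4]='a', s[5]='y', s[6]='t', s[7]='c'
First match at index: 7


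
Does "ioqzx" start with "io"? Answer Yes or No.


Input string: 'ioqzx'
Prefix to check: 'io'
First 2 characters of input: 'io'
Match: True
Result: Yes


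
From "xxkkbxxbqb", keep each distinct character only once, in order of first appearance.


Input: 'xxkkbxxbqb'
Operation: keep first occurrence of each character
Scan: s[0]='x' new -> keep; s[1]='x' seen -> skip; s[2]='k' new -> keep; s[3]='k' seen -> skip; s[4]='b' new -> keep; s[5]='x' seen -> skip; s[6]='x' seen -> skip; s[7]='b' seen -> skip; s[8]='q' new -> keep; s[9]='b' seen -> skip
Result: xkbq


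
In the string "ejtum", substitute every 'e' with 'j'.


Input string: 'ejtum'
Operation: replace 'e' with 'j'
Positions of 'e': 0
After replacement: jjtum


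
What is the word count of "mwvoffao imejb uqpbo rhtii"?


Input string: 'mwvoffao imejb uqpbo rhtii'
Operation: split by spaces
Words found: 'mwvoffao', 'imejb', 'uqpbo', 'rhtii'
Word count: 4


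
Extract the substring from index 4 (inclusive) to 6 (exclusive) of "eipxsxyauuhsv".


Input string: 'eipxsxyauuhsv'
Operation: slice [4:6]
Extract characters: s[4]='s', s[5]='x'
Result: sx


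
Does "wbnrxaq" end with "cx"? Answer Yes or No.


Input string: 'wbnrxaq'
Suffix to check: 'cx'
Last 2 characters of input: 'aq'
Match: False
Result: No


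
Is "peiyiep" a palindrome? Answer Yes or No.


Input string: 'peiyiep'
Reversed: 'peiyiep'
Compare pairs: s[0]='p' vs s[6]='p' (match), s[1]='e' vs s[5]='e' (match), s[2]='i' vs s[4]='i' (match)
Palindrome: Yes


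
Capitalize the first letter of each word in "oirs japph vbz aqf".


Input string: 'oirs japph vbz aqf'
Operation: capitalize first letter of each word
Word transformations: 'oirs'->'Oirs', 'japph'->'Japph', 'vbz'->'Vbz', 'aqf'->'Aqf'
Result: Oirs Japph Vbz Aqf


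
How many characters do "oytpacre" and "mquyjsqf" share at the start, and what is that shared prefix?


String 1: 'oytpacre'
String 2: 'mquyjsqf'
Compare position by position:
pos 0: 'o' vs 'm' differ -> stop
Longest common prefix: "" (length 0)


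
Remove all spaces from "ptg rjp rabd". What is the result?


Input string: 'ptg rjp rabd'
Operation: remove all spaces
Words: 'ptg', 'rjp', 'rabd'
Join without spaces: ptgrjprabd


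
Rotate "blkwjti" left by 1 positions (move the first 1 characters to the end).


Input: 'blkwjti', shift = 1
Operation: split at index 1 and swap parts
Front part s[0:1] = 'b'
Back part s[1:] = 'lkwjti'
Rotated = back + front = 'lkwjti' + 'b'
Result: lkwjtib


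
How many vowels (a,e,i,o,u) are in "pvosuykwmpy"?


Input string: 'pvosuykwmpy'
Operation: count vowels (a, e, i, o, u)
Scan: s[0]='p', s[1]='v', s[2]='o' (vowel), s[3]='s', s[4]='u' (vowel), s[5]='y', s[6]='k', s[7]='w', s[8]='m', s[9]='p', s[10]='y'
Vowels found: 2
Result: 2


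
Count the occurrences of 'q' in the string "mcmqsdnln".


Input string: 'mcmqsdnln'
Target character: 'q'
Scan each position: s[3]='q'
Matches found at indices: 3
Total: 1


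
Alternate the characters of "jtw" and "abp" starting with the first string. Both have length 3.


String 1: 'jtw'
String 2: 'abp'
Operation: alternate characters
Pairs: 'j'+'a', 't'+'b', 'w'+'p'
Result: jatbwp


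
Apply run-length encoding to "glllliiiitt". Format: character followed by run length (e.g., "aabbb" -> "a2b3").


Input: 'glllliiiitt'
Operation: identify consecutive runs
Runs: 'g' -> g1, 'llll' -> l4, 'iiii' -> i4, 'tt' -> t2
Encoded: g1l4i4t2


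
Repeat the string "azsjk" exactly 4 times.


Input string: 'azsjk'
Operation: repeat 4 times
Concatenation: 'azsjk' + 'azsjk' + 'azsjk' + 'azsjk'
Result: azsjkazsjkazsjkazsjk


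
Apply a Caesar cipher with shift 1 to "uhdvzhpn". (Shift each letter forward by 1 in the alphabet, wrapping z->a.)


Input: 'uhdvzhpn', shift = 1
Operation: for each letter, (position + 1) mod 26
Mapping: 'u'(20+1=21)->'v', 'h'(7+1=8)->'i', 'd'(3+1=4)->'e', 'v'(21+1=22)->'w', 'z'(25+1=26, 26 mod 26=0)->'a', 'h'(7+1=8)->'i', 'p'(15+1=16)->'q', 'n'(13+1=14)->'o'
Result: viewaiqo


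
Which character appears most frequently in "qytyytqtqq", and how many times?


Input: 'qytyytqtqq'
Operation: tally each character
Counts: 'q':4, 't':3, 'y':3
Maximum: 'q' appears 4 times


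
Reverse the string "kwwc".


Input string: 'kwwc'
Operation: reverse character order
Original order: 'k' -> 'w' -> 'w' -> 'c'
Reversed order: 'c' -> 'w' -> 'w' -> 'k'
Result: cwwk


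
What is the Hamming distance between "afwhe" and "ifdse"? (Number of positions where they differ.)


String 1: 'afwhe'
String 2: 'ifdse'
Compare each position: pos 0: 'a'!='i', pos 1: 'f'=='f', pos 2: 'w'!='d', pos 3: 'h'!='s', pos 4: 'e'=='e'
Differing positions: 3
Hamming distance: 3


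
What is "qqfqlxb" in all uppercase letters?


Input string: 'qqfqlxb'
Operation: convert each letter to uppercase
Mapping: 'q'->'Q', 'q'->'Q', 'f'->'F', 'q'->'Q', 'l'->'L', 'x'->'X', 'b'->'B'
Result: QQFQLXB


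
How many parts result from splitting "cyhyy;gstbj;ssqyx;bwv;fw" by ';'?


Input string: 'cyhyy;gstbj;ssqyx;bwv;fw'
Delimiter: ';'
Split result: 'cyhyy', 'gstbj', 'ssqyx', 'bwv', 'fw'
Number of parts: 5


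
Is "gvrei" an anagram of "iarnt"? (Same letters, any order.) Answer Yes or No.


String 1: 'iarnt' -> sorted: 'ainrt'
String 2: 'gvrei' -> sorted: 'egirv'
Compare sorted forms: 'ainrt' != 'egirv'
Anagram: No


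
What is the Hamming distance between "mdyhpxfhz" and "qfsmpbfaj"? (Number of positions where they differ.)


String 1: 'mdyhpxfhz'
String 2: 'qfsmpbfaj'
Compare each position: pos 0: 'm'!='q', pos 1: 'd'!='f', pos 2: 'y'!='s', pos 3: 'h'!='m', pos 4: 'p'=='p', pos 5: 'x'!='b', pos 6: 'f'=='f', pos 7: 'h'!='a', pos 8: 'z'!='j'
Differing positions: 7
Hamming distance: 7


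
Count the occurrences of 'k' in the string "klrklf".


Input string: 'klrklf'
Target character: 'k'
Scan each position: s[0]='k', s[3]='k'
Matches found at indices: 0, 3
Total: 2


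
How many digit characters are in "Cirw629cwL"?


Input string: 'Cirw629cwL'
Operation: count digit characters (0-9)
Scan: 'C', 'i', 'r', 'w', '6'(digit), '2'(digit), '9'(digit), 'c', 'w', 'L'
Digits found: 3
Result: 3


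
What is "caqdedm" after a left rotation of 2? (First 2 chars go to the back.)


Input: 'caqdedm', shift = 2
Operation: split at index 2 and swap parts
Front part s[0:2] = 'ca'
Back part s[2:] = 'qdedm'
Rotated = back + front = 'qdedm' + 'ca'
Result: qdedmca


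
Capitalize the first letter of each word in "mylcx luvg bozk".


Input string: 'mylcx luvg bozk'
Operation: capitalize first letter of each word
Word transformations: 'mylcx'->'Mylcx', 'luvg'->'Luvg', 'bozk'->'Bozk'
Result: Mylcx Luvg Bozk


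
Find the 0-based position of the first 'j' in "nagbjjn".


Input string: 'nagbjjn'
Target: 'j'
Scanning left to right: s[0]='n', s[1]='a', s[2]='g', s[3]='b', s[4]='j'
First match at index: 4


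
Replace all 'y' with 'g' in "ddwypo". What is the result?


Input string: 'ddwypo'
Operation: replace 'y' with 'g'
Positions of 'y': 3
After replacement: ddwgpo


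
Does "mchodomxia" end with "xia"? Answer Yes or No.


Input string: 'mchodomxia'
Suffix to check: 'xia'
Last 3 characters of input: 'xia'
Match: True
Result: Yes


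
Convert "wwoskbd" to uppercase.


Input string: 'wwoskbd'
Operation: convert each letter to uppercase
Mapping: 'w'->'W', 'w'->'W', 'o'->'O', 's'->'S', 'k'->'K', 'b'->'B', 'd'->'D'
Result: WWOSKBD


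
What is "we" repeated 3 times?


Input string: 'we'
Operation: repeat 3 times
Concatenation: 'we' + 'we' + 'we'
Result: wewewe


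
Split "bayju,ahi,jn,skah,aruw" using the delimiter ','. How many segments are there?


Input string: 'bayju,ahi,jn,skah,aruw'
Delimiter: ','
Split result: 'bayju', 'ahi', 'jn', 'skah', 'aruw'
Number of parts: 5


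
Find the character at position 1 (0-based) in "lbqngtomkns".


Input string: 'lbqngtomkns'
Operation: get character at index 1
Index mapping: s[0]='l', s[1]='b'
Result: 'b'


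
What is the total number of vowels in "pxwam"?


Input string: 'pxwam'
Operation: count vowels (a, e, i, o, u)
Scan: s[0]='p', s[1]='x', s[2]='w', s[3]='a' (vowel), s[4]='m'
Vowels found: 1
Result: 1


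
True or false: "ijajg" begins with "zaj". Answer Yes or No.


Input string: 'ijajg'
Prefix to check: 'zaj'
First 3 characters of input: 'ija'
Match: False
Result: No


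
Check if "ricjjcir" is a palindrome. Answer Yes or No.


Input string: 'ricjjcir'
Reversed: 'ricjjcir'
Compare pairs: s[0]='r' vs s[7]='r' (match), s[1]='i' vs s[6]='i' (match), s[2]='c' vs s[5]='c' (match), s[3]='j' vs s[4]='j' (match)
Palindrome: Yes


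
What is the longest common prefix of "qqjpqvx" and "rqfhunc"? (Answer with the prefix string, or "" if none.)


String 1: 'qqjpqvx'
String 2: 'rqfhunc'
Compare position by position:
pos 0: 'q' vs 'r' differ -> stop
Longest common prefix: "" (length 0)


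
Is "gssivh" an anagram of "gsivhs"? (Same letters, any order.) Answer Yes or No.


String 1: 'gsivhs' -> sorted: 'ghissv'
String 2: 'gssivh' -> sorted: 'ghissv'
Compare sorted forms: 'ghissv' == 'ghissv'
Anagram: Yes


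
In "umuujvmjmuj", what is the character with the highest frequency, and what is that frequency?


Input: 'umuujvmjmuj'
Operation: tally each character
Counts: 'j':3, 'm':3, 'u':4, 'v':1
Maximum: 'u' appears 4 times


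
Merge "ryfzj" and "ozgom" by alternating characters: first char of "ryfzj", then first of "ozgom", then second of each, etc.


String 1: 'ryfzj'
String 2: 'ozgom'
Operation: alternate characters
Pairs: 'r'+'o', 'y'+'z', 'f'+'g', 'z'+'o', 'j'+'m'
Result: royzfgzojm


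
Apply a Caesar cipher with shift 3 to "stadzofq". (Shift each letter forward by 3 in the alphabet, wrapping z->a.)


Input: 'stadzofq', shift = 3
Operation: for each letter, (position + 3) mod 26
Mapping: 's'(18+3=21)->'v', 't'(19+3=22)->'w', 'a'(0+3=3)->'d', 'd'(3+3=6)->'g', 'z'(25+3=28, 28 mod 26=2)->'c', 'o'(14+3=17)->'r', 'f'(5+3=8)->'i', 'q'(16+3=19)->'t'
Result: vwdgcrit


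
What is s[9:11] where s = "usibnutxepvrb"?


Input string: 'usibnutxepvrb'
Operation: slice [9:11]
Extract characters: s[9]='p', s[10]='v'
Result: pv


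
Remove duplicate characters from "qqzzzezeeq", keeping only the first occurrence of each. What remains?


Input: 'qqzzzezeeq'
Operation: keep first occurrence of each character
Scan: s[0]='q' new -> keep; s[1]='q' seen -> skip; s[2]='z' new -> keep; s[3]='z' seen -> skip; s[4]='z' seen -> skip; s[5]='e' new -> keep; s[6]='z' seen -> skip; s[7]='e' seen -> skip; s[8]='e' seen -> skip; s[9]='q' seen -> skip
Result: qze


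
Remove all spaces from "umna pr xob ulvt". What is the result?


Input string: 'umna pr xob ulvt'
Operation: remove all spaces
Words: 'umna', 'pr', 'xob', 'ulvt'
Join without spaces: umnaprxobulvt


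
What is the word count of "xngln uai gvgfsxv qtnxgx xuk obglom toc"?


Input string: 'xngln uai gvgfsxv qtnxgx xuk obglom toc'
Operation: split by spaces
Words found: 'xngln', 'uai', 'gvgfsxv', 'qtnxgx', 'xuk', 'obglom', 'toc'
Word count: 7


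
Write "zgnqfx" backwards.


Input string: 'zgnqfx'
Operation: reverse character order
Original order: 'z' -> 'g' -> 'n' -> 'q' -> 'f' -> 'x'
Reversed order: 'x' -> 'f' -> 'q' -> 'n' -> 'g' -> 'z'
Result: xfqngz


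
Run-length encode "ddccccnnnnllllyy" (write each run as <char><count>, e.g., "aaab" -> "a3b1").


Input: 'ddccccnnnnllllyy'
Operation: identify consecutive runs
Runs: 'dd' -> d2, 'cccc' -> c4, 'nnnn' -> n4, 'llll' -> l4, 'yy' -> y2
Encoded: d2c4n4l4y2


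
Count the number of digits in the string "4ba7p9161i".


Input string: '4ba7p9161i'
Operation: count digit characters (0-9)
Scan: '4'(digit), 'b', 'a', '7'(digit), 'p', '9'(digit), '1'(digit), '6'(digit), '1'(digit), 'i'
Digits found: 6
Result: 6


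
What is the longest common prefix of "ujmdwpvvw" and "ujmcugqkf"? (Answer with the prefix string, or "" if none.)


String 1: 'ujmdwpvvw'
String 2: 'ujmcugqkf'
Compare position by position:
pos 0: 'u' vs 'u' match
pos 1: 'j' vs 'j' match
pos 2: 'm' vs 'm' match
pos 3: 'd' vs 'c' differ -> stop
Longest common prefix: "ujm" (length 3)


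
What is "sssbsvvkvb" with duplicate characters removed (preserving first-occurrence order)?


Input: 'sssbsvvkvb'
Operation: keep first occurrence of each character
Scan: s[0]='s' new -> keep; s[1]='s' seen -> skip; s[2]='s' seen -> skip; s[3]='b' new -> keep; s[4]='s' seen -> skip; s[5]='v' new -> keep; s[6]='v' seen -> skip; s[7]='k' new -> keep; s[8]='v' seen -> skip; s[9]='b' seen -> skip
Result: sbvk


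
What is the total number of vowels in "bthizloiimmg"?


Input string: 'bthizloiimmg'
Operation: count vowels (a, e, i, o, u)
Scan: s[0]='b', s[1]='t', s[2]='h', s[3]='i' (vowel), s[4]='z', s[5]='l', s[6]='o' (vowel), s[7]='i' (vowel), s[8]='i' (vowel), s[9]='m', s[10]='m', s[11]='g'
Vowels found: 4
Result: 4


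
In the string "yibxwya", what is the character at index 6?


Input string: 'yibxwya'
Operation: get character at index 6
Index mapping: s[0]='y', s[1]='i', s[2]='b', s[3]='x', s[4]='w', s[5]='y', s[6]='a'
Result: 'a'


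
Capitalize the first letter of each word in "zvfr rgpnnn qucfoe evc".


Input string: 'zvfr rgpnnn qucfoe evc'
Operation: capitalize first letter of each word
Word transformations: 'zvfr'->'Zvfr', 'rgpnnn'->'Rgpnnn', 'qucfoe'->'Qucfoe', 'evc'->'Evc'
Result: Zvfr Rgpnnn Qucfoe Evc


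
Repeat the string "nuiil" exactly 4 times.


Input string: 'nuiil'
Operation: repeat 4 times
Concatenation: 'nuiil' + 'nuiil' + 'nuiil' + 'nuiil'
Result: nuiilnuiilnuiilnuiil


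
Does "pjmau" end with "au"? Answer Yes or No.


Input string: 'pjmau'
Suffix to check: 'au'
Last 2 characters of input: 'au'
Match: True
Result: Yes


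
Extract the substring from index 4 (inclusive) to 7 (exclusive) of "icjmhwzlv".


Input string: 'icjmhwzlv'
Operation: slice [4:7]
Extract characters: s[4]='h', s[5]='w', s[6]='z'
Result: hwz


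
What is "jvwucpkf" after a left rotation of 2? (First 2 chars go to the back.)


Input: 'jvwucpkf', shift = 2
Operation: split at index 2 and swap parts
Front part s[0:2] = 'jv'
Back part s[2:] = 'wucpkf'
Rotated = back + front = 'wucpkf' + 'jv'
Result: wucpkfjv


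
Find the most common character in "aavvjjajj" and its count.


Input: 'aavvjjajj'
Operation: tally each character
Counts: 'a':3, 'j':4, 'v':2
Maximum: 'j' appears 4 times


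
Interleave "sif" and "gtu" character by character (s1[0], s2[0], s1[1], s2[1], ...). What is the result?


String 1: 'sif'
String 2: 'gtu'
Operation: alternate characters
Pairs: 's'+'g', 'i'+'t', 'f'+'u'
Result: sgitfu


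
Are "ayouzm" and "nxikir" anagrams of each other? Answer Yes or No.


String 1: 'ayouzm' -> sorted: 'amouyz'
String 2: 'nxikir' -> sorted: 'iiknrx'
Compare sorted forms: 'amouyz' != 'iiknrx'
Anagram: No


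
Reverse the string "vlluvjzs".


Input string: 'vlluvjzs'
Operation: reverse character order
Original order: 'v' -> 'l' -> 'l' -> 'u' -> 'v' -> 'j' -> 'z' -> 's'
Reversed order: 's' -> 'z' -> 'j' -> 'v' -> 'u' -> 'l' -> 'l' -> 'v'
Result: szjvullv


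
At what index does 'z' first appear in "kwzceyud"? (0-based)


Input string: 'kwzceyud'
Target: 'z'
Scanning left to right: s[0]='k', s[1]='w', s[2]='z'
First match at index: 2


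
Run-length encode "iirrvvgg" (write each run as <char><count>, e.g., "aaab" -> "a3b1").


Input: 'iirrvvgg'
Operation: identify consecutive runs
Runs: 'ii' -> i2, 'rr' -> r2, 'vv' -> v2, 'gg' -> g2
Encoded: i2r2v2g2


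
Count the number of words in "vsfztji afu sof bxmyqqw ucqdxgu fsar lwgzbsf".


Input string: 'vsfztji afu sof bxmyqqw ucqdxgu fsar lwgzbsf'
Operation: split by spaces
Words found: 'vsfztji', 'afu', 'sof', 'bxmyqqw', 'ucqdxgu', 'fsar', 'lwgzbsf'
Word count: 7


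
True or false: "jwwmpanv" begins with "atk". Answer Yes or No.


Input string: 'jwwmpanv'
Prefix to check: 'atk'
First 3 characters of input: 'jww'
Match: False
Result: No


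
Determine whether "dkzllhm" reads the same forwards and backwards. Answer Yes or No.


Input string: 'dkzllhm'
Reversed: 'mhllzkd'
Compare pairs: s[0]='d' vs s[6]='m' (mismatch), s[1]='k' vs s[5]='h' (mismatch), s[2]='z' vs s[4]='l' (mismatch)
Palindrome: No


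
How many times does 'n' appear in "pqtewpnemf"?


Input string: 'pqtewpnemf'
Target character: 'n'
Scan each position: s[6]='n'
Matches found at indices: 6
Total: 1


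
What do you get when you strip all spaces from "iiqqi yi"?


Input string: 'iiqqi yi'
Operation: remove all spaces
Words: 'iiqqi', 'yi'
Join without spaces: iiqqiyi


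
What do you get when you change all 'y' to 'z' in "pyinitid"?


Input string: 'pyinitid'
Operation: replace 'y' with 'z'
Positions of 'y': 1
After replacement: pzinitid


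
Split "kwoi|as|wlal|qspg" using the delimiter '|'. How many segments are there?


Input string: 'kwoi|as|wlal|qspg'
Delimiter: '|'
Split result: 'kwoi', 'as', 'wlal', 'qspg'
Number of parts: 4


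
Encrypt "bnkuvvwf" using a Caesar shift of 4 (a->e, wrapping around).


Input: 'bnkuvvwf', shift = 4
Operation: for each letter, (position + 4) mod 26
Mapping: 'b'(1+4=5)->'f', 'n'(13+4=17)->'r', 'k'(10+4=14)->'o', 'u'(20+4=24)->'y', 'v'(21+4=25)->'z', 'v'(21+4=25)->'z', 'w'(22+4=26, 26 mod 26=0)->'a', 'f'(5+4=9)->'j'
Result: froyzzaj


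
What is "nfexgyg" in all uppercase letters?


Input string: 'nfexgyg'
Operation: convert each letter to uppercase
Mapping: 'n'->'N', 'f'->'F', 'e'->'E', 'x'->'X', 'g'->'G', 'y'->'Y', 'g'->'G'
Result: NFEXGYG


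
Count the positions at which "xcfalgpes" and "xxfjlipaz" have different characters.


String 1: 'xcfalgpes'
String 2: 'xxfjlipaz'
Compare each position: pos 0: 'x'=='x', pos 1: 'c'!='x', pos 2: 'f'=='f', pos 3: 'a'!='j', pos 4: 'l'=='l', pos 5: 'g'!='i', pos 6: 'p'=='p', pos 7: 'e'!='a', pos 8: 's'!='z'
Differing positions: 5
Hamming distance: 5


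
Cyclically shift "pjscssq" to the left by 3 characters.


Input: 'pjscssq', shift = 3
Operation: split at index 3 and swap parts
Front part s[0:3] = 'pjs'
Back part s[3:] = 'cssq'
Rotated = back + front = 'cssq' + 'pjs'
Result: cssqpjs


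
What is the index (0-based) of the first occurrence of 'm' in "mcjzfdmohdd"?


Input string: 'mcjzfdmohdd'
Target: 'm'
Scanning left to right: s[0]='m'
First match at index: 0


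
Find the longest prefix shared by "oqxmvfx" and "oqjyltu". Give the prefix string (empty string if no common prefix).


String 1: 'oqxmvfx'
String 2: 'oqjyltu'
Compare position by position:
pos 0: 'o' vs 'o' match
pos 1: 'q' vs 'q' match
pos 2: 'x' vs 'j' differ -> stop
Longest common prefix: "oq" (length 2)


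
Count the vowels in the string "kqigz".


Input string: 'kqigz'
Operation: count vowels (a, e, i, o, u)
Scan: s[0]='k', s[1]='q', s[2]='i' (vowel), s[3]='g', s[4]='z'
Vowels found: 1
Result: 1


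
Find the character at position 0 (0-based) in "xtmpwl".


Input string: 'xtmpwl'
Operation: get character at index 0
Index mapping: s[0]='x'
Result: 'x'


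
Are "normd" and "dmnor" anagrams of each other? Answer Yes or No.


String 1: 'normd' -> sorted: 'dmnor'
String 2: 'dmnor' -> sorted: 'dmnor'
Compare sorted forms: 'dmnor' == 'dmnor'
Anagram: Yes


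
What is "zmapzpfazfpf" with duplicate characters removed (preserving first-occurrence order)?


Input: 'zmapzpfazfpf'
Operation: keep first occurrence of each character
Scan: s[0]='z' new -> keep; s[1]='m' new -> keep; s[2]='a' new -> keep; s[3]='p' new -> keep; s[4]='z' seen -> skip; s[5]='p' seen -> skip; s[6]='f' new -> keep; s[7]='a' seen -> skip; s[8]='z' seen -> skip; s[9]='f' seen -> skip; s[10]='p' seen -> skip; s[11]='f' seen -> skip
Result: zmapf


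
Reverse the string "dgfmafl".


Input string: 'dgfmafl'
Operation: reverse character order
Original order: 'd' -> 'g' -> 'f' -> 'm' -> 'a' -> 'f' -> 'l'
Reversed order: 'l' -> 'f' -> 'a' -> 'm' -> 'f' -> 'g' -> 'd'
Result: lfamfgd


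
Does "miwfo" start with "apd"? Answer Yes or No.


Input string: 'miwfo'
Prefix to check: 'apd'
First 3 characters of input: 'miw'
Match: False
Result: No


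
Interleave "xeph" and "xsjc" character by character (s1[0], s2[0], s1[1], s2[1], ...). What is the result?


String 1: 'xeph'
String 2: 'xsjc'
Operation: alternate characters
Pairs: 'x'+'x', 'e'+'s', 'p'+'j', 'h'+'c'
Result: xxespjhc


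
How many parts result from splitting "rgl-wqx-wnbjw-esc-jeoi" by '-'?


Input string: 'rgl-wqx-wnbjw-esc-jeoi'
Delimiter: '-'
Split result: 'rgl', 'wqx', 'wnbjw', 'esc', 'jeoi'
Number of parts: 5


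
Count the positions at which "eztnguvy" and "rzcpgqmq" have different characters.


String 1: 'eztnguvy'
String 2: 'rzcpgqmq'
Compare each position: pos 0: 'e'!='r', pos 1: 'z'=='z', pos 2: 't'!='c', pos 3: 'n'!='p', pos 4: 'g'=='g', pos 5: 'u'!='q', pos 6: 'v'!='m', pos 7: 'y'!='q'
Differing positions: 6
Hamming distance: 6


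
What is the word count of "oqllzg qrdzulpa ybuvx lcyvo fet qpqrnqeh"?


Input string: 'oqllzg qrdzulpa ybuvx lcyvo fet qpqrnqeh'
Operation: split by spaces
Words found: 'oqllzg', 'qrdzulpa', 'ybuvx', 'lcyvo', 'fet', 'qpqrnqeh'
Word count: 6


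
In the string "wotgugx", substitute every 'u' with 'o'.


Input string: 'wotgugx'
Operation: replace 'u' with 'o'
Positions of 'u': 4
After replacement: wotgogx


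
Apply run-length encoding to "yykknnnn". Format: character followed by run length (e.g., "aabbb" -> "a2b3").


Input: 'yykknnnn'
Operation: identify consecutive runs
Runs: 'yy' -> y2, 'kk' -> k2, 'nnnn' -> n4
Encoded: y2k2n4


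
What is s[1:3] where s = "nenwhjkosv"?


Input string: 'nenwhjkosv'
Operation: slice [1:3]
Extract characters: s[1]='e', s[2]='n'
Result: en


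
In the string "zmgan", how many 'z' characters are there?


Input string: 'zmgan'
Target character: 'z'
Scan each position: s[0]='z'
Matches found at indices: 0
Total: 1


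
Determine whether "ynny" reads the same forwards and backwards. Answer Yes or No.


Input string: 'ynny'
Reversed: 'ynny'
Compare pairs: s[0]='y' vs s[3]='y' (match), s[1]='n' vs s[2]='n' (match)
Palindrome: Yes


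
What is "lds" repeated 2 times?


Input string: 'lds'
Operation: repeat 2 times
Concatenation: 'lds' + 'lds'
Result: ldslds


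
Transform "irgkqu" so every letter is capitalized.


Input string: 'irgkqu'
Operation: convert each letter to uppercase
Mapping: 'i'->'I', 'r'->'R', 'g'->'G', 'k'->'K', 'q'->'Q', 'u'->'U'
Result: IRGKQU


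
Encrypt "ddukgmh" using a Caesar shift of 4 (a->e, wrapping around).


Input: 'ddukgmh', shift = 4
Operation: for each letter, (position + 4) mod 26
Mapping: 'd'(3+4=7)->'h', 'd'(3+4=7)->'h', 'u'(20+4=24)->'y', 'k'(10+4=14)->'o', 'g'(6+4=10)->'k', 'm'(12+4=16)->'q', 'h'(7+4=11)->'l'
Result: hhyokql


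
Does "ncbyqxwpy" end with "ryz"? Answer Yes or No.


Input string: 'ncbyqxwpy'
Suffix to check: 'ryz'
Last 3 characters of input: 'wpy'
Match: False
Result: No


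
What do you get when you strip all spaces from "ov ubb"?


Input string: 'ov ubb'
Operation: remove all spaces
Words: 'ov', 'ubb'
Join without spaces: ovubb


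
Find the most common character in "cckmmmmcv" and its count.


Input: 'cckmmmmcv'
Operation: tally each character
Counts: 'c':3, 'k':1, 'm':4, 'v':1
Maximum: 'm' appears 4 times


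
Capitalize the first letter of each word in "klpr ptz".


Input string: 'klpr ptz'
Operation: capitalize first letter of each word
Word transformations: 'klpr'->'Klpr', 'ptz'->'Ptz'
Result: Klpr Ptz


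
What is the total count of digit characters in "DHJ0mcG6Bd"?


Input string: 'DHJ0mcG6Bd'
Operation: count digit characters (0-9)
Scan: 'D', 'H', 'J', '0'(digit), 'm', 'c', 'G', '6'(digit), 'B', 'd'
Digits found: 2
Result: 2


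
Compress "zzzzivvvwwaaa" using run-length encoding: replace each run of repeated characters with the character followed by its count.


Input: 'zzzzivvvwwaaa'
Operation: identify consecutive runs
Runs: 'zzzz' -> z4, 'i' -> i1, 'vvv' -> v3, 'ww' -> w2, 'aaa' -> a3
Encoded: z4i1v3w2a3


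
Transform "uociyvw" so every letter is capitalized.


Input string: 'uociyvw'
Operation: convert each letter to uppercase
Mapping: 'u'->'U', 'o'->'O', 'c'->'C', 'i'->'I', 'y'->'Y', 'v'->'V', 'w'->'W'
Result: UOCIYVW


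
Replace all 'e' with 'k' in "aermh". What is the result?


Input string: 'aermh'
Operation: replace 'e' with 'k'
Positions of 'e': 1
After replacement: akrmh


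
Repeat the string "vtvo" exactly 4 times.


Input string: 'vtvo'
Operation: repeat 4 times
Concatenation: 'vtvo' + 'vtvo' + 'vtvo' + 'vtvo'
Result: vtvovtvovtvovtvo


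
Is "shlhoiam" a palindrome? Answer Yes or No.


Input string: 'shlhoiam'
Reversed: 'maiohlhs'
Compare pairs: s[0]='s' vs s[7]='m' (mismatch), s[1]='h' vs s[6]='a' (mismatch), s[2]='l' vs s[5]='i' (mismatch), s[3]='h' vs s[4]='o' (mismatch)
Palindrome: No


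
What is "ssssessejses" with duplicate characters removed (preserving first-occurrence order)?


Input: 'ssssessejses'
Operation: keep first occurrence of each character
Scan: s[0]='s' new -> keep; s[1]='s' seen -> skip; s[2]='s' seen -> skip; s[3]='s' seen -> skip; s[4]='e' new -> keep; s[5]='s' seen -> skip; s[6]='s' seen -> skip; s[7]='e' seen -> skip; s[8]='j' new -> keep; s[9]='s' seen -> skip; s[10]='e' seen -> skip; s[11]='s' seen -> skip
Result: sej


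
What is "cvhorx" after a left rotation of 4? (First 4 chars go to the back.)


Input: 'cvhorx', shift = 4
Operation: split at index 4 and swap parts
Front part s[0:4] = 'cvho'
Back part s[4:] = 'rx'
Rotated = back + front = 'rx' + 'cvho'
Result: rxcvho


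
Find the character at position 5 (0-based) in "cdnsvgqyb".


Input string: 'cdnsvgqyb'
Operation: get character at index 5
Index mapping: s[0]='c', s[1]='d', s[2]='n', s[3]='s', s[4]='v', s[5]='g'
Result: 'g'


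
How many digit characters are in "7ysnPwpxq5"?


Input string: '7ysnPwpxq5'
Operation: count digit characters (0-9)
Scan: '7'(digit), 'y', 's', 'n', 'P', 'w', 'p', 'x', 'q', '5'(digit)
Digits found: 2
Result: 2


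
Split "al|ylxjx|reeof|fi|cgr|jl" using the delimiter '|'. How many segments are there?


Input string: 'al|ylxjx|reeof|fi|cgr|jl'
Delimiter: '|'
Split result: 'al', 'ylxjx', 'reeof', 'fi', 'cgr', 'jl'
Number of parts: 6


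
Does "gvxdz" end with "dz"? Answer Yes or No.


Input string: 'gvxdz'
Suffix to check: 'dz'
Last 2 characters of input: 'dz'
Match: True
Result: Yes


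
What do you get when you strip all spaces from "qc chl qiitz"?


Input string: 'qc chl qiitz'
Operation: remove all spaces
Words: 'qc', 'chl', 'qiitz'
Join without spaces: qcchlqiitz


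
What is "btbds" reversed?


Input string: 'btbds'
Operation: reverse character order
Original order: 'b' -> 't' -> 'b' -> 'd' -> 's'
Reversed order: 's' -> 'd' -> 'b' -> 't' -> 'b'
Result: sdbtb


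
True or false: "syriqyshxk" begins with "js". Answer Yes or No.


Input string: 'syriqyshxk'
Prefix to check: 'js'
First 2 characters of input: 'sy'
Match: False
Result: No


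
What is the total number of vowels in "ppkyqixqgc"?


Input string: 'ppkyqixqgc'
Operation: count vowels (a, e, i, o, u)
Scan: s[0]='p', s[1]='p', s[2]='k', s[3]='y', s[4]='q', s[5]='i' (vowel), s[6]='x', s[7]='q', s[8]='g', s[9]='c'
Vowels found: 1
Result: 1


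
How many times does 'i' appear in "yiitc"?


Input string: 'yiitc'
Target character: 'i'
Scan each position: s[1]='i', s[2]='i'
Matches found at indices: 1, 2
Total: 2


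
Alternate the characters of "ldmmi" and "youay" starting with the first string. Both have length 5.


String 1: 'ldmmi'
String 2: 'youay'
Operation: alternate characters
Pairs: 'l'+'y', 'd'+'o', 'm'+'u', 'm'+'a', 'i'+'y'
Result: lydomumaiy


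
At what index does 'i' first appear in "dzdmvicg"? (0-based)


Input string: 'dzdmvicg'
Target: 'i'
Scanning left to right: s[0]='d', s[1]='z', s[2]='d', s[3]='m', s[4]='v', s[5]='i'
First match at index: 5


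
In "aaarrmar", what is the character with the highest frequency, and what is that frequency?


Input: 'aaarrmar'
Operation: tally each character
Counts: 'a':4, 'm':1, 'r':3
Maximum: 'a' appears 4 times


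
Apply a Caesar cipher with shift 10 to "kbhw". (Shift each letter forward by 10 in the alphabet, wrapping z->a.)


Input: 'kbhw', shift = 10
Operation: for each letter, (position + 10) mod 26
Mapping: 'k'(10+10=20)->'u', 'b'(1+10=11)->'l', 'h'(7+10=17)->'r', 'w'(22+10=32, 32 mod 26=6)->'g'
Result: ulrg


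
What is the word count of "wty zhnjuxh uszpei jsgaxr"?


Input string: 'wty zhnjuxh uszpei jsgaxr'
Operation: split by spaces
Words found: 'wty', 'zhnjuxh', 'uszpei', 'jsgaxr'
Word count: 4


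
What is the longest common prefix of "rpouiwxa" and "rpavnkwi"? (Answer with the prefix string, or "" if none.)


String 1: 'rpouiwxa'
String 2: 'rpavnkwi'
Compare position by position:
pos 0: 'r' vs 'r' match
pos 1: 'p' vs 'p' match
pos 2: 'o' vs 'a' differ -> stop
Longest common prefix: "rp" (length 2)


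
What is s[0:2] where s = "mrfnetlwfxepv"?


Input string: 'mrfnetlwfxepv'
Operation: slice [0:2]
Extract characters: s[0]='m', s[1]='r'
Result: mr


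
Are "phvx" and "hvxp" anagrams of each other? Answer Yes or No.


String 1: 'phvx' -> sorted: 'hpvx'
String 2: 'hvxp' -> sorted: 'hpvx'
Compare sorted forms: 'hpvx' == 'hpvx'
Anagram: Yes


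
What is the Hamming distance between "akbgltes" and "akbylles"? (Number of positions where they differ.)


String 1: 'akbgltes'
String 2: 'akbylles'
Compare each position: pos 0: 'a'=='a', pos 1: 'k'=='k', pos 2: 'b'=='b', pos 3: 'g'!='y', pos 4: 'l'=='l', pos 5: 't'!='l', pos 6: 'e'=='e', pos 7: 's'=='s'
Differing positions: 2
Hamming distance: 2


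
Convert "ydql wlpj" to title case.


Input string: 'ydql wlpj'
Operation: capitalize first letter of each word
Word transformations: 'ydql'->'Ydql', 'wlpj'->'Wlpj'
Result: Ydql Wlpj


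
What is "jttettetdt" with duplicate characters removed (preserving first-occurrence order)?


Input: 'jttettetdt'
Operation: keep first occurrence of each character
Scan: s[0]='j' new -> keep; s[1]='t' new -> keep; s[2]='t' seen -> skip; s[3]='e' new -> keep; s[4]='t' seen -> skip; s[5]='t' seen -> skip; s[6]='e' seen -> skip; s[7]='t' seen -> skip; s[8]='d' new -> keep; s[9]='t' seen -> skip
Result: jted


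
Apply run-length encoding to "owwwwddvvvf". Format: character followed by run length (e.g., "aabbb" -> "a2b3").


Input: 'owwwwddvvvf'
Operation: identify consecutive runs
Runs: 'o' -> o1, 'wwww' -> w4, 'dd' -> d2, 'vvv' -> v3, 'f' -> f1
Encoded: o1w4d2v3f1


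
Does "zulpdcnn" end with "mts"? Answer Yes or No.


Input string: 'zulpdcnn'
Suffix to check: 'mts'
Last 3 characters of input: 'cnn'
Match: False
Result: No


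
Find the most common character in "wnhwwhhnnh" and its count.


Input: 'wnhwwhhnnh'
Operation: tally each character
Counts: 'h':4, 'n':3, 'w':3
Maximum: 'h' appears 4 times


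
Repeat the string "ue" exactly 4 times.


Input string: 'ue'
Operation: repeat 4 times
Concatenation: 'ue' + 'ue' + 'ue' + 'ue'
Result: ueueueue


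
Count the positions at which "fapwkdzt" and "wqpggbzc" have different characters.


String 1: 'fapwkdzt'
String 2: 'wqpggbzc'
Compare each position: pos 0: 'f'!='w', pos 1: 'a'!='q', pos 2: 'p'=='p', pos 3: 'w'!='g', pos 4: 'k'!='g', pos 5: 'd'!='b', pos 6: 'z'=='z', pos 7: 't'!='c'
Differing positions: 6
Hamming distance: 6


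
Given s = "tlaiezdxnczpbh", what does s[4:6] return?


Input string: 'tlaiezdxnczpbh'
Operation: slice [4:6]
Extract characters: s[4]='e', s[5]='z'
Result: ez


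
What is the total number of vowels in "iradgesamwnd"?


Input string: 'iradgesamwnd'
Operation: count vowels (a, e, i, o, u)
Scan: s[0]='i' (vowel), s[1]='r', s[2]='a' (vowel), s[3]='d', s[4]='g', s[5]='e' (vowel), s[6]='s', s[7]='a' (vowel), s[8]='m', s[9]='w', s[10]='n', s[11]='d'
Vowels found: 4
Result: 4


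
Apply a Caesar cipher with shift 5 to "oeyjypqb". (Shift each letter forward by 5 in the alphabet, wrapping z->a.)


Input: 'oeyjypqb', shift = 5
Operation: for each letter, (position + 5) mod 26
Mapping: 'o'(14+5=19)->'t', 'e'(4+5=9)->'j', 'y'(24+5=29, 29 mod 26=3)->'d', 'j'(9+5=14)->'o', 'y'(24+5=29, 29 mod 26=3)->'d', 'p'(15+5=20)->'u', 'q'(16+5=21)->'v', 'b'(1+5=6)->'g'
Result: tjdoduvg


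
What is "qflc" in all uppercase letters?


Input string: 'qflc'
Operation: convert each letter to uppercase
Mapping: 'q'->'Q', 'f'->'F', 'l'->'L', 'c'->'C'
Result: QFLC


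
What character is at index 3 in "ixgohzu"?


Input string: 'ixgohzu'
Operation: get character at index 3
Index mapping: s[0]='i', s[1]='x', s[2]='g', s[3]='o'
Result: 'o'


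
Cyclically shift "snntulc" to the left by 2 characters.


Input: 'snntulc', shift = 2
Operation: split at index 2 and swap parts
Front part s[0:2] = 'sn'
Back part s[2:] = 'ntulc'
Rotated = back + front = 'ntulc' + 'sn'
Result: ntulcsn


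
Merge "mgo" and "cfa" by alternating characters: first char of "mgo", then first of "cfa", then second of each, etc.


String 1: 'mgo'
String 2: 'cfa'
Operation: alternate characters
Pairs: 'm'+'c', 'g'+'f', 'o'+'a'
Result: mcgfoa


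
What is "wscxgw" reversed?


Input string: 'wscxgw'
Operation: reverse character order
Original order: 'w' -> 's' -> 'c' -> 'x' -> 'g' -> 'w'
Reversed order: 'w' -> 'g' -> 'x' -> 'c' -> 's' -> 'w'
Result: wgxcsw


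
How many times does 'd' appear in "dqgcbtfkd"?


Input string: 'dqgcbtfkd'
Target character: 'd'
Scan each position: s[0]='d', s[8]='d'
Matches found at indices: 0, 8
Total: 2


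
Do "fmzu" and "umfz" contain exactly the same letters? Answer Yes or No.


String 1: 'fmzu' -> sorted: 'fmuz'
String 2: 'umfz' -> sorted: 'fmuz'
Compare sorted forms: 'fmuz' == 'fmuz'
Anagram: Yes


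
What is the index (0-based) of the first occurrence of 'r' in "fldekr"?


Input string: 'fldekr'
Target: 'r'
Scanning left to right: s[0]='f', s[1]='l', s[2]='d', s[3]='e', s[4]='k', s[5]='r'
First match at index: 5


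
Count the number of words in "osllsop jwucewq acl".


Input string: 'osllsop jwucewq acl'
Operation: split by spaces
Words found: 'osllsop', 'jwucewq', 'acl'
Word count: 3


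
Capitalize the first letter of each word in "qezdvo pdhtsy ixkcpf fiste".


Input string: 'qezdvo pdhtsy ixkcpf fiste'
Operation: capitalize first letter of each word
Word transformations: 'qezdvo'->'Qezdvo', 'pdhtsy'->'Pdhtsy', 'ixkcpf'->'Ixkcpf', 'fiste'->'Fiste'
Result: Qezdvo Pdhtsy Ixkcpf Fiste


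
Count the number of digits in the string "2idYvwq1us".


Input string: '2idYvwq1us'
Operation: count digit characters (0-9)
Scan: '2'(digit), 'i', 'd', 'Y', 'v', 'w', 'q', '1'(digit), 'u', 's'
Digits found: 2
Result: 2


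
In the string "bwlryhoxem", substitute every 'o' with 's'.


Input string: 'bwlryhoxem'
Operation: replace 'o' with 's'
Positions of 'o': 6
After replacement: bwlryhsxem


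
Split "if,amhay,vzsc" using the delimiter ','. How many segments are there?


Input string: 'if,amhay,vzsc'
Delimiter: ','
Split result: 'if', 'amhay', 'vzsc'
Number of parts: 3


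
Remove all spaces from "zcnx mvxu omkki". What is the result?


Input string: 'zcnx mvxu omkki'
Operation: remove all spaces
Words: 'zcnx', 'mvxu', 'omkki'
Join without spaces: zcnxmvxuomkki


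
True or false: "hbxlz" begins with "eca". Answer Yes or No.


Input string: 'hbxlz'
Prefix to check: 'eca'
First 3 characters of input: 'hbx'
Match: False
Result: No


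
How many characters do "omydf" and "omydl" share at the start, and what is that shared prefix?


String 1: 'omydf'
String 2: 'omydl'
Compare position by position:
pos 0: 'o' vs 'o' match
pos 1: 'm' vs 'm' match
pos 2: 'y' vs 'y' match
pos 3: 'd' vs 'd' match
pos 4: 'f' vs 'l' differ -> stop
Longest common prefix: "omyd" (length 4)


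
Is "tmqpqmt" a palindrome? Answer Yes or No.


Input string: 'tmqpqmt'
Reversed: 'tmqpqmt'
Compare pairs: s[0]='t' vs s[6]='t' (match), s[1]='m' vs s[5]='m' (match), s[2]='q' vs s[4]='q' (match)
Palindrome: Yes


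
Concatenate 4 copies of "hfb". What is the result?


Input string: 'hfb'
Operation: repeat 4 times
Concatenation: 'hfb' + 'hfb' + 'hfb' + 'hfb'
Result: hfbhfbhfbhfb
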